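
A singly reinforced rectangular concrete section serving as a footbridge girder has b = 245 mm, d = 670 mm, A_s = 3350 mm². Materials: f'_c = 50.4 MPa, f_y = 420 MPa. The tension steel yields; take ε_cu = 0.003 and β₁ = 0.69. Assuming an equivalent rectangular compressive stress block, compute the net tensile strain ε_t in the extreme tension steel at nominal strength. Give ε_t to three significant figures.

a = A_s f_y/(0.85 f'_c b) = 134.05 mm.
β₁ = 0.69, so c = a/β₁ = 134.05/0.69 = 194.28 mm.
From the linear strain diagram with ε_cu = 0.003: ε_t = 0.003 (d − c)/c = 0.003 × (670 − 194.28)/194.28 = 0.00735.
Since ε_t ≥ 0.005, the section is tension-controlled.

ε_t ≈ 0.00735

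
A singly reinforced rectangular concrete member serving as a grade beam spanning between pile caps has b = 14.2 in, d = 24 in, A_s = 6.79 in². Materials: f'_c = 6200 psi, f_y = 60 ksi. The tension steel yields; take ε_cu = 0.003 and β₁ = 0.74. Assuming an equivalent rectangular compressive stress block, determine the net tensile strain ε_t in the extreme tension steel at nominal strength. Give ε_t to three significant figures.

ε_t ≈ 0.00679

a = A_s f_y/(0.85 f'_c b) = 5.444 in.
β₁ = 0.74, so c = a/β₁ = 5.444/0.74 = 7.357 in.
From the linear strain diagram with ε_cu = 0.003: ε_t = 0.003 (d − c)/c = 0.003 × (24 − 7.357)/7.357 = 0.00679.
Since ε_t ≥ 0.005, the section is tension-controlled.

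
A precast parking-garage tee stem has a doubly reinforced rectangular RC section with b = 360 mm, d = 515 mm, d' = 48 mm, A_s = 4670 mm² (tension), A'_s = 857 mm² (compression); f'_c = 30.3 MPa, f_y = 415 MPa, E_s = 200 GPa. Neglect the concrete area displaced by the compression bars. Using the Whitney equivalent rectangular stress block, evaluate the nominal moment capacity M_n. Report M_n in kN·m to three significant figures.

Assume both tension and compression steel yield.
Net tension couple steel: A_s − A'_s = 3813 mm².
a = (A_s − A'_s) f_y / (0.85 f'_c b) = 1582395/(0.85 × 30.3 × 360) = 170.67 mm.
c = a/β₁ = 170.67/0.834 = 204.64 mm; ε'_s = 0.003(c − d')/c = 0.0023 ≥ f_y/E_s = 0.0021, so compression steel does yield.
M_n = (A_s − A'_s) f_y (d − a/2) + A'_s f_y (d − d') = [1582395 × (515 − 85.335) + 355655 × (515 − 48)] × 10⁻⁶ = 679.90 + 166.09 = 845.99 kN·m.

M_n ≈ 846 kN·m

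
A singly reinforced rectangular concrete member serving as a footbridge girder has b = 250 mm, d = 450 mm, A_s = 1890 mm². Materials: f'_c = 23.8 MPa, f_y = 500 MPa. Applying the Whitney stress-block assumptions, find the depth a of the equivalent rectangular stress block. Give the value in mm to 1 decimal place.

T = A_s f_y = 1890 × 500 = 945000 N = 945 kN.
Setting C = 0.85 f'_c a b equal to T: a = 945000/(0.85 × 23.8 × 250) = 186.9 mm.

a ≈ 186.9 mm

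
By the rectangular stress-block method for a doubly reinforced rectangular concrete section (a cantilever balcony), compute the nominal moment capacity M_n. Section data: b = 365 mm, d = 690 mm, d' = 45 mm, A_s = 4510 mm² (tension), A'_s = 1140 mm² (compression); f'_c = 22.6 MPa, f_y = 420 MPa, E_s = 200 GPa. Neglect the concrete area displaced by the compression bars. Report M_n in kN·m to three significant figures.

M_n ≈ 1140 kN·m

Assume both tension and compression steel yield.
Net tension couple steel: A_s − A'_s = 3370 mm².
a = (A_s − A'_s) f_y / (0.85 f'_c b) = 1415400/(0.85 × 22.6 × 365) = 201.86 mm.
c = a/β₁ = 201.86/0.85 = 237.48 mm; ε'_s = 0.003(c − d')/c = 0.0024 ≥ f_y/E_s = 0.0021, so compression steel does yield.
M_n = (A_s − A'_s) f_y (d − a/2) + A'_s f_y (d − d') = [1415400 × (690 − 100.93) + 478800 × (690 − 45)] × 10⁻⁶ = 833.77 + 308.83 = 1142.60 kN·m.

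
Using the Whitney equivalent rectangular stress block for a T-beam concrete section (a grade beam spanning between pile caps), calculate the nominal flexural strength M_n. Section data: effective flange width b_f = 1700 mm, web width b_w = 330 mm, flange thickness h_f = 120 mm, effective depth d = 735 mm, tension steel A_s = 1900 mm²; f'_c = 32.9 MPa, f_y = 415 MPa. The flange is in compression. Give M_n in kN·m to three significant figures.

Tension: T = A_s f_y = 1900 × 415 = 788500 N.
Try a within the flange: a = T/(0.85 f'_c b_f) = 788500/(0.85 × 32.9 × 1700) = 16.59 mm.
Since a = 16.59 ≤ h_f = 120 mm, the stress block lies entirely in the flange; analyse as a rectangular beam of width b_f.
M_n = T(d − a/2) = 788500 × (735 − 8.295) = 573.01 × 10⁶ N·mm.
M_n = 573.01 kN·m.

M_n ≈ 573 kN·m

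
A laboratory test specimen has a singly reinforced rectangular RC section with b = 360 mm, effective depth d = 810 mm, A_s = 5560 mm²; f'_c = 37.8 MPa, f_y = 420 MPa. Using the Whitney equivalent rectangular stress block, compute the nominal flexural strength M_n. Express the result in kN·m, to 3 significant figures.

M_n ≈ 1660 kN·m

T = A_s f_y = 5560 × 420 = 2335200 N = 2335.2 kN.
From C = T: a = T/(0.85 f'_c b) = 2335200/(0.85 × 37.8 × 360) = 201.89 mm.
M_n = T(d − a/2) = 2335.2 kN × (810 − 100.945) mm = 1655.79 kN·m.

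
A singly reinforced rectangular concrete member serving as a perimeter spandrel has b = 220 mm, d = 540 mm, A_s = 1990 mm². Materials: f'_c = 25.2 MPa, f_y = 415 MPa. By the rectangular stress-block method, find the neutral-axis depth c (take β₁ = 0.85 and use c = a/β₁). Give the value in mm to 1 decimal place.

c ≈ 206.2 mm

T = A_s f_y = 1990 × 415 = 825850 N = 825.85 kN.
Setting C = 0.85 f'_c a b equal to T: a = 825850/(0.85 × 25.2 × 220) = 175.250 mm.
With β₁ = 0.85, c = a/β₁ = 175.250/0.85 = 206.2 mm.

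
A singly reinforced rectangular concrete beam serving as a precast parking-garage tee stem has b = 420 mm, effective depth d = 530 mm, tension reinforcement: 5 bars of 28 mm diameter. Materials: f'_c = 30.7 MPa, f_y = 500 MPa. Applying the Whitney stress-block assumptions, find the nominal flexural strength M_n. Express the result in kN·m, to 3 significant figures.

A_s = 5 × 616 = 3080 mm².
T = A_s f_y = 3080 × 500 = 1540000 N = 1540 kN.
From C = T: a = T/(0.85 f'_c b) = 1540000/(0.85 × 30.7 × 420) = 140.51 mm.
M_n = T(d − a/2) = 1540 kN × (530 − 70.255) mm = 708.01 kN·m.

M_n ≈ 708 kN·m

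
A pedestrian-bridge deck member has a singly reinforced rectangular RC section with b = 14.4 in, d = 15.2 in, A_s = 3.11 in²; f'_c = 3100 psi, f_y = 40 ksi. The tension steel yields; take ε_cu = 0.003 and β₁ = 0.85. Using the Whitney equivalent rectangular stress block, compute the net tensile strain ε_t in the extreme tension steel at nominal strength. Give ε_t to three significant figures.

a = A_s f_y/(0.85 f'_c b) = 3.279 in.
β₁ = 0.85, so c = a/β₁ = 3.279/0.85 = 3.858 in.
From the linear strain diagram with ε_cu = 0.003: ε_t = 0.003 (d − c)/c = 0.003 × (15.2 − 3.858)/3.858 = 0.00882.
Since ε_t ≥ 0.005, the section is tension-controlled.

ε_t ≈ 0.00882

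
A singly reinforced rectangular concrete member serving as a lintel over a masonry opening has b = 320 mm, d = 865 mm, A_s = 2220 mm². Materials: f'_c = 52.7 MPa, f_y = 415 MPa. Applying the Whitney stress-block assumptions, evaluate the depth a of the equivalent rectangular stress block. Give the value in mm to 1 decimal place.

a ≈ 64.3 mm

T = A_s f_y = 2220 × 415 = 921300 N = 921.3 kN.
Setting C = 0.85 f'_c a b equal to T: a = 921300/(0.85 × 52.7 × 320) = 64.3 mm.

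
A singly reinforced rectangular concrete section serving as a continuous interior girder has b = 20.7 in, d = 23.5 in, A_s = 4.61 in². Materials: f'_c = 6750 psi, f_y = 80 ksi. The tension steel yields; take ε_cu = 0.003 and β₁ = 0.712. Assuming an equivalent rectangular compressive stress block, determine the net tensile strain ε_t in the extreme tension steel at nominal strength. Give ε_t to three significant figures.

ε_t ≈ 0.0132

a = A_s f_y/(0.85 f'_c b) = 3.105 in.
β₁ = 0.712, so c = a/β₁ = 3.105/0.712 = 4.361 in.
From the linear strain diagram with ε_cu = 0.003: ε_t = 0.003 (d − c)/c = 0.003 × (23.5 − 4.361)/4.361 = 0.0132.
Since ε_t ≥ 0.005, the section is tension-controlled.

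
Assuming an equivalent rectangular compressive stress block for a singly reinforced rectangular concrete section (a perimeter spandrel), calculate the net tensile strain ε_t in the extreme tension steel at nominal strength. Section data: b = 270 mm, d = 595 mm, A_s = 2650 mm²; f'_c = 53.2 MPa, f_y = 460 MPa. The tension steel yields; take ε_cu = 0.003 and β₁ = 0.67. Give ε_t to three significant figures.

a = A_s f_y/(0.85 f'_c b) = 99.84 mm.
β₁ = 0.67, so c = a/β₁ = 99.84/0.67 = 149.01 mm.
From the linear strain diagram with ε_cu = 0.003: ε_t = 0.003 (d − c)/c = 0.003 × (595 − 149.01)/149.01 = 0.00898.
Since ε_t ≥ 0.005, the section is tension-controlled.

ε_t ≈ 0.00898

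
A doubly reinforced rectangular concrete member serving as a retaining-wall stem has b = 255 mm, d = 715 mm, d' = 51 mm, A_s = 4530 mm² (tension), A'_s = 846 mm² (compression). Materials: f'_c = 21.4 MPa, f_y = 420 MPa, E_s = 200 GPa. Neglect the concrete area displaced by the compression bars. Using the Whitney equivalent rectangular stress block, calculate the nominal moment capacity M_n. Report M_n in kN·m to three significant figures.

M_n ≈ 1080 kN·m

Assume both tension and compression steel yield.
Net tension couple steel: A_s − A'_s = 3684 mm².
a = (A_s − A'_s) f_y / (0.85 f'_c b) = 1547280/(0.85 × 21.4 × 255) = 333.58 mm.
c = a/β₁ = 333.58/0.85 = 392.45 mm; ε'_s = 0.003(c − d')/c = 0.0026 ≥ f_y/E_s = 0.0021, so compression steel does yield.
M_n = (A_s − A'_s) f_y (d − a/2) + A'_s f_y (d − d') = [1547280 × (715 − 166.79) + 355320 × (715 − 51)] × 10⁻⁶ = 848.23 + 235.93 = 1084.16 kN·m.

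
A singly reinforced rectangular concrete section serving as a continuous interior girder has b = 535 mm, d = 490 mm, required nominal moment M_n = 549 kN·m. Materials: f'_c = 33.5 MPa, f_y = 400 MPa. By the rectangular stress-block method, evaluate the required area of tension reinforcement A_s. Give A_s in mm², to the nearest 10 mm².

A_s ≈ 3050 mm²

With M_n = 0.85 f'_c a b (d − a/2), solve the quadratic for a:
a = d − √(d² − 2M_n/(0.85 f'_c b)) = 490 − √(490² − 2 × 549×10⁶/(0.85 × 33.5 × 535)) = 80.09 mm.
A_s = 0.85 f'_c a b / f_y = 0.85 × 33.5 × 80.09 × 535 / 400 = 3050.3 mm².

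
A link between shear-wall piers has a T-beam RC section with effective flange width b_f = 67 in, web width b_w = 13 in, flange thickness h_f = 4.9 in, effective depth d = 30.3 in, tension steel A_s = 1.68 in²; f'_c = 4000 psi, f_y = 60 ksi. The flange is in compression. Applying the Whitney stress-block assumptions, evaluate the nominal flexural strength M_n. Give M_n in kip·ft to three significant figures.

M_n ≈ 253 kip·ft

Tension: T = A_s f_y = 1.68 × 60 = 100.8 kips.
Try a within the flange: a = T/(0.85 f'_c b_f) = 100.8/(0.85 × 4 × 67) = 0.442 in.
Since a = 0.442 ≤ h_f = 4.9 in, the stress block lies entirely in the flange; analyse as a rectangular beam of width b_f.
M_n = T(d − a/2) = 100.8 × (30.3 − 0.221) = 3032.0 kip·in.
M_n = 3032.0/12 = 252.67 kip·ft.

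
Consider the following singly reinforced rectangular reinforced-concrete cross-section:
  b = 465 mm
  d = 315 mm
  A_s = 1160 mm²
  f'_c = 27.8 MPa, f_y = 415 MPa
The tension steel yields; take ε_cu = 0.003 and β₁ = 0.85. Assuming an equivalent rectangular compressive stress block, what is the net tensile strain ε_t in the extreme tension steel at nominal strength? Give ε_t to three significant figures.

a = A_s f_y/(0.85 f'_c b) = 43.81 mm.
β₁ = 0.85, so c = a/β₁ = 43.81/0.85 = 51.54 mm.
From the linear strain diagram with ε_cu = 0.003: ε_t = 0.003 (d − c)/c = 0.003 × (315 − 51.54)/51.54 = 0.0153.
Since ε_t ≥ 0.005, the section is tension-controlled.

ε_t ≈ 0.0153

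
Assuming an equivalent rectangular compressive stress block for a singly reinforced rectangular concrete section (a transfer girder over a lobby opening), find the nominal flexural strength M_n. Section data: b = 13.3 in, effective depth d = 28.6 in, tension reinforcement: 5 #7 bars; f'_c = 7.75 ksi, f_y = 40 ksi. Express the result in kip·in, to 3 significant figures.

M_n ≈ 3350 kip·in

A_s = 5 × 0.6 = 3 in².
T = A_s f_y = 3 × 40 = 120 kips.
a = T/(0.85 f'_c b) = 120/(0.85 × 7.75 × 13.3) = 1.370 in.
M_n = T(d − a/2) = 120 × (28.6 − 0.685) = 3349.8 kip·in.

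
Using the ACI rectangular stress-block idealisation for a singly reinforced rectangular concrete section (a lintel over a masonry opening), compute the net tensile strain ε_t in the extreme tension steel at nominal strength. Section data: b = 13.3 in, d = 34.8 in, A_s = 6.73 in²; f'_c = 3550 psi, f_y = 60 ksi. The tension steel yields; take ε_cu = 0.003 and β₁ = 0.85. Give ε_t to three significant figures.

ε_t ≈ 0.00582

a = A_s f_y/(0.85 f'_c b) = 10.062 in.
β₁ = 0.85, so c = a/β₁ = 10.062/0.85 = 11.838 in.
From the linear strain diagram with ε_cu = 0.003: ε_t = 0.003 (d − c)/c = 0.003 × (34.8 − 11.838)/11.838 = 0.00582.
Since ε_t ≥ 0.005, the section is tension-controlled.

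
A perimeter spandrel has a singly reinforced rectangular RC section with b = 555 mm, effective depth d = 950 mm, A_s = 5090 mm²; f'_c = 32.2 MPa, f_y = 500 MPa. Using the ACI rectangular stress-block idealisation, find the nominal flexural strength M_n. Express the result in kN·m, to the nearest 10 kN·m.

T = A_s f_y = 5090 × 500 = 2545000 N = 2545 kN.
From C = T: a = T/(0.85 f'_c b) = 2545000/(0.85 × 32.2 × 555) = 167.54 mm.
M_n = T(d − a/2) = 2545 kN × (950 − 83.77) mm = 2204.56 kN·m.

M_n ≈ 2200 kN·m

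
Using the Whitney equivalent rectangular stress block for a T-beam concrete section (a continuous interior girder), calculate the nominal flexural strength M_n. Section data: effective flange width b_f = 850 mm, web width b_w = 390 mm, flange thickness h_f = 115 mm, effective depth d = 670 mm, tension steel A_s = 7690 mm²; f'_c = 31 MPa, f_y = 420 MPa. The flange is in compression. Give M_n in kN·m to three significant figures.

M_n ≈ 1920 kN·m

Tension: T = A_s f_y = 7690 × 420 = 3229800 N.
Try a within the flange: a = T/(0.85 f'_c b_f) = 3229800/(0.85 × 31 × 850) = 144.20 mm.
a = 144.20 > h_f = 115 mm: the block extends into the web. Split into flange-overhang and web parts.
C_f = 0.85 f'_c (b_f − b_w) h_f = 0.85 × 31 × (850 − 390) × 115 = 1393915 N.
Remaining web compression depth: a_w = (T − C_f)/(0.85 f'_c b_w) = (3229800 − 1393915)/(0.85 × 31 × 390) = 178.65 mm.
M_n = C_f(d − h_f/2) + (T − C_f)(d − a_w/2) = 1393915 × (670 − 57.5) + 1835885 × (670 − 89.325) = 853.77 + 1066.05 = 1919.82 × 10⁶ N·mm.
M_n = 1919.82 kN·m.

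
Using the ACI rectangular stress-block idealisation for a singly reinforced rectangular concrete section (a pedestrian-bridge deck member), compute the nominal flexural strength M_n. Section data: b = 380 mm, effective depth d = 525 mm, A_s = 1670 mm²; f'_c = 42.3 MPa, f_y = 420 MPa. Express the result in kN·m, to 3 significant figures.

M_n ≈ 350 kN·m

T = A_s f_y = 1670 × 420 = 701400 N = 701.4 kN.
From C = T: a = T/(0.85 f'_c b) = 701400/(0.85 × 42.3 × 380) = 51.34 mm.
M_n = T(d − a/2) = 701.4 kN × (525 − 25.67) mm = 350.23 kN·m.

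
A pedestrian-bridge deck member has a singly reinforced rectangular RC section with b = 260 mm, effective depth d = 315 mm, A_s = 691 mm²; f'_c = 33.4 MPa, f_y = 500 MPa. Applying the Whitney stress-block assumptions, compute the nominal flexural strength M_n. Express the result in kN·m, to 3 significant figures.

T = A_s f_y = 691 × 500 = 345500 N = 345.5 kN.
From C = T: a = T/(0.85 f'_c b) = 345500/(0.85 × 33.4 × 260) = 46.81 mm.
M_n = T(d − a/2) = 345.5 kN × (315 − 23.405) mm = 100.75 kN·m.

M_n ≈ 101 kN·m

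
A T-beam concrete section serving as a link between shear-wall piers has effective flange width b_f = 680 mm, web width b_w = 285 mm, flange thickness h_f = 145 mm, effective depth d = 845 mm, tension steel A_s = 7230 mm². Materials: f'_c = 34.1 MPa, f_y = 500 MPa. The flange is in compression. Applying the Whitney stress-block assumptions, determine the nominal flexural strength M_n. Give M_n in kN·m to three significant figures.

M_n ≈ 2700 kN·m

Tension: T = A_s f_y = 7230 × 500 = 3615000 N.
Try a within the flange: a = T/(0.85 f'_c b_f) = 3615000/(0.85 × 34.1 × 680) = 183.41 mm.
a = 183.41 > h_f = 145 mm: the block extends into the web. Split into flange-overhang and web parts.
C_f = 0.85 f'_c (b_f − b_w) h_f = 0.85 × 34.1 × (680 − 285) × 145 = 1660116 N.
Remaining web compression depth: a_w = (T − C_f)/(0.85 f'_c b_w) = (3615000 − 1660116)/(0.85 × 34.1 × 285) = 236.65 mm.
M_n = C_f(d − h_f/2) + (T − C_f)(d − a_w/2) = 1660116 × (845 − 72.5) + 1954884 × (845 − 118.325) = 1282.44 + 1420.57 = 2703.01 × 10⁶ N·mm.
M_n = 2703.01 kN·m.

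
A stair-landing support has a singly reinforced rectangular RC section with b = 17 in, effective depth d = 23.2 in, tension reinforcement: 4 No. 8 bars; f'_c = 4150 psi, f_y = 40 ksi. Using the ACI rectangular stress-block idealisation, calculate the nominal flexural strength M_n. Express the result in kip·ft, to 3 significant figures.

A_s = 4 × 0.79 = 3.16 in².
T = A_s f_y = 3.16 × 40 = 126.4 kips.
a = T/(0.85 f'_c b) = 126.4/(0.85 × 4.15 × 17) = 2.108 in.
M_n = T(d − a/2) = 126.4 × (23.2 − 1.054) = 2799.3 kip·in = 2799.3/12 = 233.28 kip·ft.

M_n ≈ 233 kip·ft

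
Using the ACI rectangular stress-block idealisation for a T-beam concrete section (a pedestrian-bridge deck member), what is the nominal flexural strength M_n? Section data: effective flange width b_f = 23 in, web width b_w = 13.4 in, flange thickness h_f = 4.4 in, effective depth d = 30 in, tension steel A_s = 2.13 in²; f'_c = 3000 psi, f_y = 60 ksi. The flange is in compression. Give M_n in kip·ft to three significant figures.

Tension: T = A_s f_y = 2.13 × 60 = 127.8 kips.
Try a within the flange: a = T/(0.85 f'_c b_f) = 127.8/(0.85 × 3 × 23) = 2.179 in.
Since a = 2.179 ≤ h_f = 4.4 in, the stress block lies entirely in the flange; analyse as a rectangular beam of width b_f.
M_n = T(d − a/2) = 127.8 × (30 − 1.0895) = 3694.8 kip·in.
M_n = 3694.8/12 = 307.90 kip·ft.

M_n ≈ 308 kip·ft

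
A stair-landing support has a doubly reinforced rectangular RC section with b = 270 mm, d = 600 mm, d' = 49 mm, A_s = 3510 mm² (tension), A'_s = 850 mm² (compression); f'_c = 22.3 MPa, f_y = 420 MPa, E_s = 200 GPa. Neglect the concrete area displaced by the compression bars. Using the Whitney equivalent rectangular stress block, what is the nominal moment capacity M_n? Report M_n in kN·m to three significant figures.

M_n ≈ 745 kN·m

Assume both tension and compression steel yield.
Net tension couple steel: A_s − A'_s = 2660 mm².
a = (A_s − A'_s) f_y / (0.85 f'_c b) = 1117200/(0.85 × 22.3 × 270) = 218.29 mm.
c = a/β₁ = 218.29/0.85 = 256.81 mm; ε'_s = 0.003(c − d')/c = 0.0024 ≥ f_y/E_s = 0.0021, so compression steel does yield.
M_n = (A_s − A'_s) f_y (d − a/2) + A'_s f_y (d − d') = [1117200 × (600 − 109.145) + 357000 × (600 − 49)] × 10⁻⁶ = 548.38 + 196.71 = 745.09 kN·m.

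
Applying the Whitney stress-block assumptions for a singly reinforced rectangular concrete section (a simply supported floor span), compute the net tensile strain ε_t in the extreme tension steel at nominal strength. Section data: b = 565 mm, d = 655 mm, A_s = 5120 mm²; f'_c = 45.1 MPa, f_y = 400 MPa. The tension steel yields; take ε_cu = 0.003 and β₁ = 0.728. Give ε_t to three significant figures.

ε_t ≈ 0.0121

a = A_s f_y/(0.85 f'_c b) = 94.56 mm.
β₁ = 0.728, so c = a/β₁ = 94.56/0.728 = 129.89 mm.
From the linear strain diagram with ε_cu = 0.003: ε_t = 0.003 (d − c)/c = 0.003 × (655 − 129.89)/129.89 = 0.0121.
Since ε_t ≥ 0.005, the section is tension-controlled.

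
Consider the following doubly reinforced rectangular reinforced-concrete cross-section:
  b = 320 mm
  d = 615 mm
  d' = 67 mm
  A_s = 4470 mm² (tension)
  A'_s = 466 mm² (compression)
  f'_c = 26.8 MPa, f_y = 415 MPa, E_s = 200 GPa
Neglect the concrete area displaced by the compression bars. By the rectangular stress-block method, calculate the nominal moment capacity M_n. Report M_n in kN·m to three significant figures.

M_n ≈ 939 kN·m

Assume both tension and compression steel yield.
Net tension couple steel: A_s − A'_s = 4004 mm².
a = (A_s − A'_s) f_y / (0.85 f'_c b) = 1661660/(0.85 × 26.8 × 320) = 227.95 mm.
c = a/β₁ = 227.95/0.85 = 268.18 mm; ε'_s = 0.003(c − d')/c = 0.0023 ≥ f_y/E_s = 0.0021, so compression steel does yield.
M_n = (A_s − A'_s) f_y (d − a/2) + A'_s f_y (d − d') = [1661660 × (615 − 113.975) + 193390 × (615 − 67)] × 10⁻⁶ = 832.53 + 105.98 = 938.51 kN·m.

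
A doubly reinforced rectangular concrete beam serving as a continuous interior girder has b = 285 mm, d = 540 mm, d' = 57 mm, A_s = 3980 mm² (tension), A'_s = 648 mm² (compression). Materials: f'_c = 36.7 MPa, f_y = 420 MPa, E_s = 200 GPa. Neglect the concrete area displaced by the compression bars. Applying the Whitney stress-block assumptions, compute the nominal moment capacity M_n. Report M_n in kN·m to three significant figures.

M_n ≈ 777 kN·m

Assume both tension and compression steel yield.
Net tension couple steel: A_s − A'_s = 3332 mm².
a = (A_s − A'_s) f_y / (0.85 f'_c b) = 1399440/(0.85 × 36.7 × 285) = 157.41 mm.
c = a/β₁ = 157.41/0.788 = 199.76 mm; ε'_s = 0.003(c − d')/c = 0.0021 ≥ f_y/E_s = 0.0021, so compression steel does yield.
M_n = (A_s − A'_s) f_y (d − a/2) + A'_s f_y (d − d') = [1399440 × (540 − 78.705) + 272160 × (540 − 57)] × 10⁻⁶ = 645.55 + 131.45 = 777.00 kN·m.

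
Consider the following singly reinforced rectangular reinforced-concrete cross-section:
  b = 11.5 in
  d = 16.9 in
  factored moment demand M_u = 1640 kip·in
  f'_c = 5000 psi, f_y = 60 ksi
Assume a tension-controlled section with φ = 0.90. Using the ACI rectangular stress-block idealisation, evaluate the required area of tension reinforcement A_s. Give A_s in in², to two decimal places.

A_s ≈ 1.93 in²

M_n = M_u/φ = 1640/0.90 = 1822.22 kip·in.
From M_n = 0.85 f'_c a b (d − a/2):
a = d − √(d² − 2M_n/(0.85 f'_c b)) = 16.9 − √(16.9² − 2 × 1822.22/(0.85 × 5 × 11.5)) = 2.373 in.
A_s = 0.85 f'_c a b / f_y = 0.85 × 5 × 2.373 × 11.5 / 60 = 1.933 in².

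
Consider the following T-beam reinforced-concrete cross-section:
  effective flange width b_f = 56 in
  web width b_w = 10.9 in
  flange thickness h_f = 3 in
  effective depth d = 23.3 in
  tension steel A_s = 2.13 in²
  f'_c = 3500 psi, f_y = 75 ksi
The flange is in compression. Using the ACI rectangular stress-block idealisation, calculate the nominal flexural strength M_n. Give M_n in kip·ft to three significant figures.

M_n ≈ 304 kip·ft

Tension: T = A_s f_y = 2.13 × 75 = 159.75 kips.
Try a within the flange: a = T/(0.85 f'_c b_f) = 159.75/(0.85 × 3.5 × 56) = 0.959 in.
Since a = 0.959 ≤ h_f = 3 in, the stress block lies entirely in the flange; analyse as a rectangular beam of width b_f.
M_n = T(d − a/2) = 159.75 × (23.3 − 0.4795) = 3645.6 kip·in.
M_n = 3645.6/12 = 303.80 kip·ft.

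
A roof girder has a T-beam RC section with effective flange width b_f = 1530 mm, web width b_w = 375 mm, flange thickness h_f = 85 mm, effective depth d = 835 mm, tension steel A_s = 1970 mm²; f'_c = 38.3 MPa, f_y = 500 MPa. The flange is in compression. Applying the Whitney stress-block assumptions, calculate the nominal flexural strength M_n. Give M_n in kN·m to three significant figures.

Tension: T = A_s f_y = 1970 × 500 = 985000 N.
Try a within the flange: a = T/(0.85 f'_c b_f) = 985000/(0.85 × 38.3 × 1530) = 19.78 mm.
Since a = 19.78 ≤ h_f = 85 mm, the stress block lies entirely in the flange; analyse as a rectangular beam of width b_f.
M_n = T(d − a/2) = 985000 × (835 − 9.89) = 812.73 × 10⁶ N·mm.
M_n = 812.73 kN·m.

M_n ≈ 813 kN·m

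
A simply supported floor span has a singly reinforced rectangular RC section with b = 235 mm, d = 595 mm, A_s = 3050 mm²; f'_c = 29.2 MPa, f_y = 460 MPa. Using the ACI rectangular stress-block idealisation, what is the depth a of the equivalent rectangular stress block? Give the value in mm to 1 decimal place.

T = A_s f_y = 3050 × 460 = 1403000 N = 1403 kN.
Setting C = 0.85 f'_c a b equal to T: a = 1403000/(0.85 × 29.2 × 235) = 240.5 mm.

a ≈ 240.5 mm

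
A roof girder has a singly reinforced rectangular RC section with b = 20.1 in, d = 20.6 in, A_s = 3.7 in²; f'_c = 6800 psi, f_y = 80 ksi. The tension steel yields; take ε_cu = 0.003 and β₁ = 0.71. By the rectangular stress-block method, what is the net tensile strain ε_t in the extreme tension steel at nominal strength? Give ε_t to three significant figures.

ε_t ≈ 0.0142

a = A_s f_y/(0.85 f'_c b) = 2.548 in.
β₁ = 0.71, so c = a/β₁ = 2.548/0.71 = 3.589 in.
From the linear strain diagram with ε_cu = 0.003: ε_t = 0.003 (d − c)/c = 0.003 × (20.6 − 3.589)/3.589 = 0.0142.
Since ε_t ≥ 0.005, the section is tension-controlled.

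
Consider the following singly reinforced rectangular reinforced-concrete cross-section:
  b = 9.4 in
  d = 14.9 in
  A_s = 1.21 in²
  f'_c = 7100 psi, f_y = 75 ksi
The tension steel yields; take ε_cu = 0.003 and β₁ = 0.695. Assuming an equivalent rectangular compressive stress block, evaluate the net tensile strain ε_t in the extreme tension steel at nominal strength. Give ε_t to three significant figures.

ε_t ≈ 0.0164

a = A_s f_y/(0.85 f'_c b) = 1.600 in.
β₁ = 0.695, so c = a/β₁ = 1.600/0.695 = 2.302 in.
From the linear strain diagram with ε_cu = 0.003: ε_t = 0.003 (d − c)/c = 0.003 × (14.9 − 2.302)/2.302 = 0.0164.
Since ε_t ≥ 0.005, the section is tension-controlled.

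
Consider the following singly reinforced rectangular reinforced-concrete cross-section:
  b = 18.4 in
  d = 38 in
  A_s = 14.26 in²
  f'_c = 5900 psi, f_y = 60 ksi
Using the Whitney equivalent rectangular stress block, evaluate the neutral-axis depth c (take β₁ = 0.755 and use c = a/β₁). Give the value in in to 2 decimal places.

T = A_s f_y = 14.26 × 60 = 855.6 kips.
a = T/(0.85 f'_c b) = 855.6/(0.85 × 5.9 × 18.4) = 9.2722 in.
With β₁ = 0.755, c = a/β₁ = 9.2722/0.755 = 12.28 in.

c ≈ 12.28 in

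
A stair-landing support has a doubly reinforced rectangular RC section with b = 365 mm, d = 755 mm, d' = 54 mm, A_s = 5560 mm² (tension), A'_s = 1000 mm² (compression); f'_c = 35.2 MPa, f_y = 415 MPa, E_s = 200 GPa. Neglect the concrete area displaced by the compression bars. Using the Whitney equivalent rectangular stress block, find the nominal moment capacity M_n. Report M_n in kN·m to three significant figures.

M_n ≈ 1560 kN·m

Assume both tension and compression steel yield.
Net tension couple steel: A_s − A'_s = 4560 mm².
a = (A_s − A'_s) f_y / (0.85 f'_c b) = 1892400/(0.85 × 35.2 × 365) = 173.28 mm.
c = a/β₁ = 173.28/0.799 = 216.87 mm; ε'_s = 0.003(c − d')/c = 0.0023 ≥ f_y/E_s = 0.0021, so compression steel does yield.
M_n = (A_s − A'_s) f_y (d − a/2) + A'_s f_y (d − d') = [1892400 × (755 − 86.64) + 415000 × (755 − 54)] × 10⁻⁶ = 1264.80 + 290.92 = 1555.72 kN·m.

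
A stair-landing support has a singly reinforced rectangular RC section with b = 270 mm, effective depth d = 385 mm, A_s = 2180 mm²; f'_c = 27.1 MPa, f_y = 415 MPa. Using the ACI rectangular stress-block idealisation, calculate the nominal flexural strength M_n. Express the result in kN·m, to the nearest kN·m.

T = A_s f_y = 2180 × 415 = 904700 N = 904.7 kN.
From C = T: a = T/(0.85 f'_c b) = 904700/(0.85 × 27.1 × 270) = 145.46 mm.
M_n = T(d − a/2) = 904.7 kN × (385 − 72.73) mm = 282.51 kN·m.

M_n ≈ 283 kN·m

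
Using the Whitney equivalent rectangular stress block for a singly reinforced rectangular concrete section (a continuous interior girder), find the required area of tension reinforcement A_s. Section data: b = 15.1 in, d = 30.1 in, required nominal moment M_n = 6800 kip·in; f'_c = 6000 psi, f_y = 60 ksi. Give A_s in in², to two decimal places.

From M_n = 0.85 f'_c a b (d − a/2):
a = d − √(d² − 2M_n/(0.85 f'_c b)) = 30.1 − √(30.1² − 2 × 6800/(0.85 × 6 × 15.1)) = 3.092 in.
A_s = 0.85 f'_c a b / f_y = 0.85 × 6 × 3.092 × 15.1 / 60 = 3.969 in².

A_s ≈ 3.97 in²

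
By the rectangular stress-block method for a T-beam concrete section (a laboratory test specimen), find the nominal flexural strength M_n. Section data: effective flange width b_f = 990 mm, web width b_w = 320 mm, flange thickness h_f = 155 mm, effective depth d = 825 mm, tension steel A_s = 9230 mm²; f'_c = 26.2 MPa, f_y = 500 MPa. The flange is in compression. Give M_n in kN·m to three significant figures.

M_n ≈ 3260 kN·m

Tension: T = A_s f_y = 9230 × 500 = 4615000 N.
Try a within the flange: a = T/(0.85 f'_c b_f) = 4615000/(0.85 × 26.2 × 990) = 209.32 mm.
a = 209.32 > h_f = 155 mm: the block extends into the web. Split into flange-overhang and web parts.
C_f = 0.85 f'_c (b_f − b_w) h_f = 0.85 × 26.2 × (990 − 320) × 155 = 2312740 N.
Remaining web compression depth: a_w = (T − C_f)/(0.85 f'_c b_w) = (4615000 − 2312740)/(0.85 × 26.2 × 320) = 323.06 mm.
M_n = C_f(d − h_f/2) + (T − C_f)(d − a_w/2) = 2312740 × (825 − 77.5) + 2302260 × (825 − 161.53) = 1728.77 + 1527.48 = 3256.25 × 10⁶ N·mm.
M_n = 3256.25 kN·m.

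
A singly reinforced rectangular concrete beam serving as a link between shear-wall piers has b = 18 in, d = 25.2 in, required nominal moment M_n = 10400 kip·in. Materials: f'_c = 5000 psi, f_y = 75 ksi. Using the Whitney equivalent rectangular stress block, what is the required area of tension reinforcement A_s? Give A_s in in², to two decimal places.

From M_n = 0.85 f'_c a b (d − a/2):
a = d − √(d² − 2M_n/(0.85 f'_c b)) = 25.2 − √(25.2² − 2 × 10400/(0.85 × 5 × 18)) = 6.144 in.
A_s = 0.85 f'_c a b / f_y = 0.85 × 5 × 6.144 × 18 / 75 = 6.267 in².

A_s ≈ 6.27 in²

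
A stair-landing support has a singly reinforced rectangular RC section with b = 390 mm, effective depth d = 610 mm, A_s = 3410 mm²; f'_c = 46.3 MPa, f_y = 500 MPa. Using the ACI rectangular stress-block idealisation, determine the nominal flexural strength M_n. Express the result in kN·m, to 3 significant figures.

M_n ≈ 945 kN·m

T = A_s f_y = 3410 × 500 = 1705000 N = 1705 kN.
From C = T: a = T/(0.85 f'_c b) = 1705000/(0.85 × 46.3 × 390) = 111.09 mm.
M_n = T(d − a/2) = 1705 kN × (610 − 55.545) mm = 945.35 kN·m.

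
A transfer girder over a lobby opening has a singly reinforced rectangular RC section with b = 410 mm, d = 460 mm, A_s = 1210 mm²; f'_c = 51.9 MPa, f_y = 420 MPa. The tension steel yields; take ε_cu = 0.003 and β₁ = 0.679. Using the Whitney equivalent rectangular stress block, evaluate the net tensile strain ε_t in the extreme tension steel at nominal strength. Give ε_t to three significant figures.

a = A_s f_y/(0.85 f'_c b) = 28.10 mm.
β₁ = 0.679, so c = a/β₁ = 28.10/0.679 = 41.38 mm.
From the linear strain diagram with ε_cu = 0.003: ε_t = 0.003 (d − c)/c = 0.003 × (460 − 41.38)/41.38 = 0.0303.
Since ε_t ≥ 0.005, the section is tension-controlled.

ε_t ≈ 0.0303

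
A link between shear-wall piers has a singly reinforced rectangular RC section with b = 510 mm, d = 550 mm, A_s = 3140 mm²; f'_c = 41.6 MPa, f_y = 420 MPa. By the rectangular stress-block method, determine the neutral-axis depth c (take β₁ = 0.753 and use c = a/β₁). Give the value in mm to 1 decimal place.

c ≈ 97.1 mm

T = A_s f_y = 3140 × 420 = 1318800 N = 1318.8 kN.
Setting C = 0.85 f'_c a b equal to T: a = 1318800/(0.85 × 41.6 × 510) = 73.130 mm.
With β₁ = 0.753, c = a/β₁ = 73.130/0.753 = 97.1 mm.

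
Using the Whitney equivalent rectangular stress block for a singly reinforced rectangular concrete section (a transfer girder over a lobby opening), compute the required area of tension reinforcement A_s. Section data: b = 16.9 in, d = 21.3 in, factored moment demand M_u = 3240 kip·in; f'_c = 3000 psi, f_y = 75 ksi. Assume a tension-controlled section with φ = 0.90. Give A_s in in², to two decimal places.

M_n = M_u/φ = 3240/0.90 = 3600 kip·in.
From M_n = 0.85 f'_c a b (d − a/2):
a = d − √(d² − 2M_n/(0.85 f'_c b)) = 21.3 − √(21.3² − 2 × 3600/(0.85 × 3 × 16.9)) = 4.370 in.
A_s = 0.85 f'_c a b / f_y = 0.85 × 3 × 4.370 × 16.9 / 75 = 2.511 in².

A_s ≈ 2.51 in²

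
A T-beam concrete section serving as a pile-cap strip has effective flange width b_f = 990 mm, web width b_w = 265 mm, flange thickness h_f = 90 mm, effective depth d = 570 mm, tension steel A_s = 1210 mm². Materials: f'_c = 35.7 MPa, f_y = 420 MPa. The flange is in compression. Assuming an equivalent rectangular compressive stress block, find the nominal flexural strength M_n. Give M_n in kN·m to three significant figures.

M_n ≈ 285 kN·m

Tension: T = A_s f_y = 1210 × 420 = 508200 N.
Try a within the flange: a = T/(0.85 f'_c b_f) = 508200/(0.85 × 35.7 × 990) = 16.92 mm.
Since a = 16.92 ≤ h_f = 90 mm, the stress block lies entirely in the flange; analyse as a rectangular beam of width b_f.
M_n = T(d − a/2) = 508200 × (570 − 8.46) = 285.37 × 10⁶ N·mm.
M_n = 285.37 kN·m.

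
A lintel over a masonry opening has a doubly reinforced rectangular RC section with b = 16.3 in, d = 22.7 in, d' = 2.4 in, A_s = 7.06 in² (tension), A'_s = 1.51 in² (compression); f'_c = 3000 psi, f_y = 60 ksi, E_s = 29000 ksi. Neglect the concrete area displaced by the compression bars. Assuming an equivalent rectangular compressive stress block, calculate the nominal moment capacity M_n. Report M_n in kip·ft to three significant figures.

M_n ≈ 672 kip·ft

Assume both steels yield.
a = (A_s − A'_s) f_y/(0.85 f'_c b) = (7.06 − 1.51) × 60/(0.85 × 3 × 16.3) = 8.012 in.
c = a/β₁ = 8.012/0.85 = 9.426 in; ε'_s = 0.003(c − d')/c = 0.0022 ≥ ε_y = 0.0021, so the compression steel yields.
M_n = (A_s − A'_s) f_y (d − a/2) + A'_s f_y (d − d') = 333 × (22.7 − 4.006) + 90.6 × (22.7 − 2.4) = 6225.1 + 1839.2 = 8064.3 kip·in = 8064.3/12 = 672.03 kip·ft.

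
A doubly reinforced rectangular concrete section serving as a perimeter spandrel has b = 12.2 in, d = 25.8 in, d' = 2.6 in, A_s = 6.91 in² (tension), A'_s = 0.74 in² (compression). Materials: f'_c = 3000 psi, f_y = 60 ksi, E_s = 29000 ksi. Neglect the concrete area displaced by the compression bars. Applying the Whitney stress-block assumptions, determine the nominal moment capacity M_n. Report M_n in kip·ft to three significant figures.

M_n ≈ 698 kip·ft

Assume both steels yield.
a = (A_s − A'_s) f_y/(0.85 f'_c b) = (6.91 − 0.74) × 60/(0.85 × 3 × 12.2) = 11.900 in.
c = a/β₁ = 11.900/0.85 = 14.000 in; ε'_s = 0.003(c − d')/c = 0.0024 ≥ ε_y = 0.0021, so the compression steel yields.
M_n = (A_s − A'_s) f_y (d − a/2) + A'_s f_y (d − d') = 370.2 × (25.8 − 5.95) + 44.4 × (25.8 − 2.6) = 7348.5 + 1030.1 = 8378.6 kip·in = 8378.6/12 = 698.22 kip·ft.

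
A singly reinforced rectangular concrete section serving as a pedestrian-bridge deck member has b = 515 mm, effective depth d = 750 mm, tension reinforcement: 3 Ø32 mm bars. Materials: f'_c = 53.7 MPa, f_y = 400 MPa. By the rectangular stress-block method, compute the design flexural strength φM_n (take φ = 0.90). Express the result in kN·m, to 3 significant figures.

φM_n ≈ 633 kN·m

A_s = 3 × 804 = 2412 mm².
T = A_s f_y = 2412 × 400 = 964800 N = 964.8 kN.
From C = T: a = T/(0.85 f'_c b) = 964800/(0.85 × 53.7 × 515) = 41.04 mm.
M_n = T(d − a/2) = 964.8 kN × (750 − 20.52) mm = 703.80 kN·m.
φM_n = 0.90 × 703.80 = 633.42 kN·m.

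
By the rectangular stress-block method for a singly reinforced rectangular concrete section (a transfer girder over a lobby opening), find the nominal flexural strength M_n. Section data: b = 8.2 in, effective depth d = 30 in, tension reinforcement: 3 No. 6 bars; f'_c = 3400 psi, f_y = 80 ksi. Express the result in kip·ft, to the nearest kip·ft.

M_n ≈ 244 kip·ft

A_s = 3 × 0.44 = 1.32 in².
T = A_s f_y = 1.32 × 80 = 105.6 kips.
a = T/(0.85 f'_c b) = 105.6/(0.85 × 3.4 × 8.2) = 4.456 in.
M_n = T(d − a/2) = 105.6 × (30 − 2.228) = 2932.7 kip·in = 2932.7/12 = 244.39 kip·ft.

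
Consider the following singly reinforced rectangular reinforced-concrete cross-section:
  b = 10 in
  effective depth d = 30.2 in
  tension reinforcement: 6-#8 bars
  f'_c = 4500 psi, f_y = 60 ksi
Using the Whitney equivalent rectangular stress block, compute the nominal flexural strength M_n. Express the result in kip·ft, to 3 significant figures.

M_n ≈ 628 kip·ft

A_s = 6 × 0.79 = 4.74 in².
T = A_s f_y = 4.74 × 60 = 284.4 kips.
a = T/(0.85 f'_c b) = 284.4/(0.85 × 4.5 × 10) = 7.435 in.
M_n = T(d − a/2) = 284.4 × (30.2 − 3.7175) = 7531.6 kip·in = 7531.6/12 = 627.63 kip·ft.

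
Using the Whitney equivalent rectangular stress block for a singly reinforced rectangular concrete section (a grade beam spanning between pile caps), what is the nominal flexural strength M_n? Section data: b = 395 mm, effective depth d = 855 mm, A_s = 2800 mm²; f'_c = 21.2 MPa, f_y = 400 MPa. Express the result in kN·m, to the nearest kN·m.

M_n ≈ 869 kN·m

T = A_s f_y = 2800 × 400 = 1120000 N = 1120 kN.
From C = T: a = T/(0.85 f'_c b) = 1120000/(0.85 × 21.2 × 395) = 157.35 mm.
M_n = T(d − a/2) = 1120 kN × (855 − 78.675) mm = 869.48 kN·m.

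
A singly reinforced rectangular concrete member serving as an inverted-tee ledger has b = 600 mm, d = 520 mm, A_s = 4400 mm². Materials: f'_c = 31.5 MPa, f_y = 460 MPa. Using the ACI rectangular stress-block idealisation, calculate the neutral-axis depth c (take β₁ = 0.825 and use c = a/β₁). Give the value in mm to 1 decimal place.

c ≈ 152.7 mm

T = A_s f_y = 4400 × 460 = 2024000 N = 2024 kN.
Setting C = 0.85 f'_c a b equal to T: a = 2024000/(0.85 × 31.5 × 600) = 125.988 mm.
With β₁ = 0.825, c = a/β₁ = 125.988/0.825 = 152.7 mm.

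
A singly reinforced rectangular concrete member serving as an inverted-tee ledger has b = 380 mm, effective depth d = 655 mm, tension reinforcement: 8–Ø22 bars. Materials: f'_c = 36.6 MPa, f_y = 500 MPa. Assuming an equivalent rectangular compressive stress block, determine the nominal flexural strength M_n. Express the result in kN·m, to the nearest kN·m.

A_s = 8 × 380 = 3040 mm².
T = A_s f_y = 3040 × 500 = 1520000 N = 1520 kN.
From C = T: a = T/(0.85 f'_c b) = 1520000/(0.85 × 36.6 × 380) = 128.58 mm.
M_n = T(d − a/2) = 1520 kN × (655 − 64.29) mm = 897.88 kN·m.

M_n ≈ 898 kN·m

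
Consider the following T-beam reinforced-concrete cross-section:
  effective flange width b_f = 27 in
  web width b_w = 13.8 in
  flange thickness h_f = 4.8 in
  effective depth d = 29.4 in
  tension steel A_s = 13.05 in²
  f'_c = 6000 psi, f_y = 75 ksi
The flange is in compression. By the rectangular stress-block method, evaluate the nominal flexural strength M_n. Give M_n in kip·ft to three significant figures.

Tension: T = A_s f_y = 13.05 × 75 = 978.75 kips.
Try a within the flange: a = T/(0.85 f'_c b_f) = 978.75/(0.85 × 6 × 27) = 7.108 in.
a = 7.108 > h_f = 4.8 in: the block extends into the web. Split into flange-overhang and web parts.
C_f = 0.85 f'_c (b_f − b_w) h_f = 0.85 × 6 × (27 − 13.8) × 4.8 = 323.1 kips.
Remaining web compression depth: a_w = (T − C_f)/(0.85 f'_c b_w) = (978.75 − 323.1)/(0.85 × 6 × 13.8) = 9.316 in.
M_n = C_f(d − h_f/2) + (T − C_f)(d − a_w/2) = 323.1 × (29.4 − 2.4) + 655.65 × (29.4 − 4.658) = 8723.7 + 16222.1 = 24945.8 kip·in.
M_n = 24945.8/12 = 2078.82 kip·ft.

M_n ≈ 2080 kip·ft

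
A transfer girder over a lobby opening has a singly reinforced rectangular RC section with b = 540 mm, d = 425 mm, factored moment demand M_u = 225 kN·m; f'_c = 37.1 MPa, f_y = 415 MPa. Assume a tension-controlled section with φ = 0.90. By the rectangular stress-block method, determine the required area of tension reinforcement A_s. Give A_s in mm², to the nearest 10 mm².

A_s ≈ 1480 mm²

M_n = M_u/φ = 225/0.90 = 250 kN·m.
With M_n = 0.85 f'_c a b (d − a/2), solve the quadratic for a:
a = d − √(d² − 2M_n/(0.85 f'_c b)) = 425 − √(425² − 2 × 250×10⁶/(0.85 × 37.1 × 540)) = 36.07 mm.
A_s = 0.85 f'_c a b / f_y = 0.85 × 37.1 × 36.07 × 540 / 415 = 1480.1 mm².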